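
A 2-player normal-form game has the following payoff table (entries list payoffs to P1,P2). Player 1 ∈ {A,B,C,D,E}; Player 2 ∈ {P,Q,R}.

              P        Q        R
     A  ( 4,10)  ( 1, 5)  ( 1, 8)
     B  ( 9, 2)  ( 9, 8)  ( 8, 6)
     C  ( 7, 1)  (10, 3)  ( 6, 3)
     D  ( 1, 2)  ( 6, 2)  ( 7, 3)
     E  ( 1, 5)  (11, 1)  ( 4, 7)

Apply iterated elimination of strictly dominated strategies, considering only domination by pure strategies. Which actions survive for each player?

Remaining: P1:{B,C,E} P2:{Q,R}

P1 drop A (B beats it: P:9>4 Q:9>1 R:8>1)
P1 drop D (B beats it: P:9>1 Q:9>6 R:8>7)
P2 drop P (R beats it: B:6>2 C:3>1 E:7>5)
P1→{B,C,E} P2→{Q,R}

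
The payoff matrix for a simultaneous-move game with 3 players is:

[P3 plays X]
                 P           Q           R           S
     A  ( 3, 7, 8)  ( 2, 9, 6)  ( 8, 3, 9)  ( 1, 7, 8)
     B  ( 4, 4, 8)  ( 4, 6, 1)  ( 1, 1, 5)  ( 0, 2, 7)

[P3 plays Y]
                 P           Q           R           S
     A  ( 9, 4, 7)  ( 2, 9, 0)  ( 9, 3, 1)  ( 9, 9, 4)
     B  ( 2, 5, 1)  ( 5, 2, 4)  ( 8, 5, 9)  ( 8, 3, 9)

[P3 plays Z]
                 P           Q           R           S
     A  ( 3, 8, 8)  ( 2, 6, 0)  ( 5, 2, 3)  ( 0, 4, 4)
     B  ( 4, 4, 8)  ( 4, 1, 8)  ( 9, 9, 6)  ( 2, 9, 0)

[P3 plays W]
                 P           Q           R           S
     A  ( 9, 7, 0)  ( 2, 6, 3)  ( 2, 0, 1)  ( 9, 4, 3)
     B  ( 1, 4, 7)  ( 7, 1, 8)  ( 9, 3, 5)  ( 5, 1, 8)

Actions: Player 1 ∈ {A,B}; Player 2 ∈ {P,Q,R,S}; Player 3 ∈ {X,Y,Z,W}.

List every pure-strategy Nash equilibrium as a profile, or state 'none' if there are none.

(A,P,X): not NE [P1→B gives 4>3; P2→Q gives 9>7]
(A,P,Y): not NE [P2→S gives 9>4; P3→Z gives 8>7]
(A,P,Z): not NE [P1→B gives 4>3]
(A,P,W): not NE [P3→Z gives 8>0]
(A,Q,X): not NE [P1→B gives 4>2]
(A,Q,Y): not NE [P1→B gives 5>2; P3→X gives 6>0]
(A,Q,Z): not NE [P1→B gives 4>2; P2→P gives 8>6; P3→X gives 6>0]
(A,Q,W): not NE [P1→B gives 7>2; P2→P gives 7>6; P3→X gives 6>3]
(A,R,X): not NE [P2→Q gives 9>3]
(A,R,Y): not NE [P2→S gives 9>3; P3→X gives 9>1]
(A,R,Z): not NE [P1→B gives 9>5; P2→P gives 8>2; P3→X gives 9>3]
(A,R,W): not NE [P1→B gives 9>2; P2→P gives 7>0; P3→X gives 9>1]
(A,S,X): not NE [P2→Q gives 9>7]
(A,S,Y): not NE [P3→X gives 8>4]
(A,S,Z): not NE [P1→B gives 2>0; P2→P gives 8>4; P3→X gives 8>4]
(A,S,W): not NE [P2→P gives 7>4; P3→X gives 8>3]
(B,P,X): not NE [P2→Q gives 6>4]
(B,P,Y): not NE [P1→A gives 9>2; P3→Z gives 8>1]
(B,P,Z): not NE [P2→S gives 9>4]
(B,P,W): not NE [P1→A gives 9>1; P3→Z gives 8>7]
(B,Q,X): not NE [P3→W gives 8>1]
(B,Q,Y): not NE [P2→R gives 5>2; P3→W gives 8>4]
(B,Q,Z): not NE [P2→S gives 9>1]
(B,Q,W): not NE [P2→P gives 4>1]
(B,R,X): not NE [P1→A gives 8>1; P2→Q gives 6>1; P3→Y gives 9>5]
(B,R,Y): not NE [P1→A gives 9>8]
(B,R,Z): not NE [P3→Y gives 9>6]
(B,R,W): not NE [P2→P gives 4>3; P3→Y gives 9>5]
(B,S,X): not NE [P1→A gives 1>0; P2→Q gives 6>2; P3→Y gives 9>7]
(B,S,Y): not NE [P1→A gives 9>8; P2→R gives 5>3]
(B,S,Z): not NE [P3→Y gives 9>0]
(B,S,W): not NE [P1→A gives 9>5; P2→P gives 4>1; P3→Y gives 9>8]

Equilibria: none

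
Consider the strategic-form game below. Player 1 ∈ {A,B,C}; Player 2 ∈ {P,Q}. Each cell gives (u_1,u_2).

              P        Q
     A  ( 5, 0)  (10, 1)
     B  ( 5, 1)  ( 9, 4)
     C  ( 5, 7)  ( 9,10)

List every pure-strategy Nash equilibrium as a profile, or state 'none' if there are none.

(A,P): not NE [P2→Q gives 1>0]
(A,Q): NE
(B,P): not NE [P2→Q gives 4>1]
(B,Q): not NE [P1→A gives 10>9]
(C,P): not NE [P2→Q gives 10>7]
(C,Q): not NE [P1→A gives 10>9]

NE set: (A,Q)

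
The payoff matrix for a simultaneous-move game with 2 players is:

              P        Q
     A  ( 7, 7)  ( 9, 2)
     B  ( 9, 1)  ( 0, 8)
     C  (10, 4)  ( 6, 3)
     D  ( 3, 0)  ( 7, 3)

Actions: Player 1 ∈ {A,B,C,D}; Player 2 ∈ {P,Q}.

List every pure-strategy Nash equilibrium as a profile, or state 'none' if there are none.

(A,P): not NE [P1→C gives 10>7]
(A,Q): not NE [P2→P gives 7>2]
(B,P): not NE [P1→C gives 10>9; P2→Q gives 8>1]
(B,Q): not NE [P1→A gives 9>0]
(C,P): NE
(C,Q): not NE [P1→A gives 9>6; P2→P gives 4>3]
(D,P): not NE [P1→C gives 10>3; P2→Q gives 3>0]
(D,Q): not NE [P1→A gives 9>7]

PSNE = {(C,P)}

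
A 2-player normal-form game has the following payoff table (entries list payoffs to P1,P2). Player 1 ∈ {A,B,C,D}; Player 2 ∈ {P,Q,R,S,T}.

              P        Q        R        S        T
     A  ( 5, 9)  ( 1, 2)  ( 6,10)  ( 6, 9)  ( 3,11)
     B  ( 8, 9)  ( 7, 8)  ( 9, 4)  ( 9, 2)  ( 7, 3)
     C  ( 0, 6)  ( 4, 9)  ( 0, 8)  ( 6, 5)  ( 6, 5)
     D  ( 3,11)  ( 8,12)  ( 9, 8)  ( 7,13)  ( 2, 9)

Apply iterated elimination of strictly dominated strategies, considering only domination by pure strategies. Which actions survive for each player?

P1 drop A (B beats it: P:8>5 Q:7>1 R:9>6 S:9>6 T:7>3)
P1 drop C (B beats it: P:8>0 Q:7>4 R:9>0 S:9>6 T:7>6)
P2 drop R (P beats it: B:9>4 D:11>8)
P2 drop T (P beats it: B:9>3 D:11>9)
P1→{B,D} P2→{P,Q,S}

Survivors P1:{B,D} P2:{P,Q,S}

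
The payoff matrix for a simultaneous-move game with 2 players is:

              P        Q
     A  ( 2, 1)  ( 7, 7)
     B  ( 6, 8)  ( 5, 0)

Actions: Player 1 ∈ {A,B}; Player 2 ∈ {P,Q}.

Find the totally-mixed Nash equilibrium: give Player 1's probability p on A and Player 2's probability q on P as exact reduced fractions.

P1 indiff ⇒ q·2+(1-q)·7 = q·6+(1-q)·5 ⇒ q(-4) = (1-q)(-2) ⇒ q = 1/3
P2 indiff ⇒ p·1+(1-p)·8 = p·7+(1-p)·0 ⇒ p(-6) = (1-p)(-8) ⇒ p = 4/7

P1 mixes 4/7 on A; P2 mixes 1/3 on P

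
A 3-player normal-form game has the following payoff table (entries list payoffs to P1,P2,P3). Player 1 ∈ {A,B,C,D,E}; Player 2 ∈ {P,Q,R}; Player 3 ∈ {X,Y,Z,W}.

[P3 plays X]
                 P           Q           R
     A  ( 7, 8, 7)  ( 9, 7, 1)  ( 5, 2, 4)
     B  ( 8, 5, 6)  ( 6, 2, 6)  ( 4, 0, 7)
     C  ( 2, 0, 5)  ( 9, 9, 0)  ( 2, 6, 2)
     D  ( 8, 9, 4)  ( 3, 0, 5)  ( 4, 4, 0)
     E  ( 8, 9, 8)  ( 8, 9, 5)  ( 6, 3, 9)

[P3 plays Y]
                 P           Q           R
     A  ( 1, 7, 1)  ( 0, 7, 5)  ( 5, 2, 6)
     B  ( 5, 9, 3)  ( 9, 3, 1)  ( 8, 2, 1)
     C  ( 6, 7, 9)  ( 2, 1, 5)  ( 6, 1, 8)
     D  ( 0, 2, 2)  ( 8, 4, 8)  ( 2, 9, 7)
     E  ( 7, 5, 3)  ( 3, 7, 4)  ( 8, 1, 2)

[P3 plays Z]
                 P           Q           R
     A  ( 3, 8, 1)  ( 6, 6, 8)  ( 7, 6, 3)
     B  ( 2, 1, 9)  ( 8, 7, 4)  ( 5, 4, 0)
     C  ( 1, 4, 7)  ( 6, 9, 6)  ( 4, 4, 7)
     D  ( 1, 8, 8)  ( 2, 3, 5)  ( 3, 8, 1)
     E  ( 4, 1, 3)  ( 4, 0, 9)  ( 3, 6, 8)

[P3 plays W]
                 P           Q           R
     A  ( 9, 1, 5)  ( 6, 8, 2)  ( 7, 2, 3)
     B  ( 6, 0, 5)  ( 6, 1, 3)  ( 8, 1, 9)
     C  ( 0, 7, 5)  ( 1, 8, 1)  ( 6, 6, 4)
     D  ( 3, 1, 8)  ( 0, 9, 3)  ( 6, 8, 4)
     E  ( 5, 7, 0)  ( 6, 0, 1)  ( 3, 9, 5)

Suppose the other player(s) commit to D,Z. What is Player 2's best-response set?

P2 best: {P,R}

u_2(P vs D,Z) = 8
u_2(Q vs D,Z) = 3
u_2(R vs D,Z) = 8
max payoff 8 at {P,R}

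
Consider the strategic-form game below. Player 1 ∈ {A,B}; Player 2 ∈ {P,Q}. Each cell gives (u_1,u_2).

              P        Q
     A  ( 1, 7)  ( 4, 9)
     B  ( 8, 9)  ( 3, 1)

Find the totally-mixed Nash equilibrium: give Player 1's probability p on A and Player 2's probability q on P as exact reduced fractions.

P1 indiff ⇒ q·1+(1-q)·4 = q·8+(1-q)·3 ⇒ q(-7) = (1-q)(-1) ⇒ q = 1/8
P2 indiff ⇒ p·7+(1-p)·9 = p·9+(1-p)·1 ⇒ p(-2) = (1-p)(-8) ⇒ p = 4/5

(p,q) = (4/5, 1/8)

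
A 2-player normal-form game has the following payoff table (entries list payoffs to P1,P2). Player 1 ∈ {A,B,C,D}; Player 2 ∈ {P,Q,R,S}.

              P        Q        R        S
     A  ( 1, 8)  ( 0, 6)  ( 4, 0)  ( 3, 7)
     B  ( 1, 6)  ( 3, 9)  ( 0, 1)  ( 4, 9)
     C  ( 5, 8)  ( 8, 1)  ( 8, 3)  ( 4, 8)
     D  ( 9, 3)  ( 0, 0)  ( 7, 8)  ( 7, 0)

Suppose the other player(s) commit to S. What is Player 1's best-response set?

u_1(A vs S) = 3
u_1(B vs S) = 4
u_1(C vs S) = 4
u_1(D vs S) = 7
max payoff 7 at {D}

argmax u_1 = {D}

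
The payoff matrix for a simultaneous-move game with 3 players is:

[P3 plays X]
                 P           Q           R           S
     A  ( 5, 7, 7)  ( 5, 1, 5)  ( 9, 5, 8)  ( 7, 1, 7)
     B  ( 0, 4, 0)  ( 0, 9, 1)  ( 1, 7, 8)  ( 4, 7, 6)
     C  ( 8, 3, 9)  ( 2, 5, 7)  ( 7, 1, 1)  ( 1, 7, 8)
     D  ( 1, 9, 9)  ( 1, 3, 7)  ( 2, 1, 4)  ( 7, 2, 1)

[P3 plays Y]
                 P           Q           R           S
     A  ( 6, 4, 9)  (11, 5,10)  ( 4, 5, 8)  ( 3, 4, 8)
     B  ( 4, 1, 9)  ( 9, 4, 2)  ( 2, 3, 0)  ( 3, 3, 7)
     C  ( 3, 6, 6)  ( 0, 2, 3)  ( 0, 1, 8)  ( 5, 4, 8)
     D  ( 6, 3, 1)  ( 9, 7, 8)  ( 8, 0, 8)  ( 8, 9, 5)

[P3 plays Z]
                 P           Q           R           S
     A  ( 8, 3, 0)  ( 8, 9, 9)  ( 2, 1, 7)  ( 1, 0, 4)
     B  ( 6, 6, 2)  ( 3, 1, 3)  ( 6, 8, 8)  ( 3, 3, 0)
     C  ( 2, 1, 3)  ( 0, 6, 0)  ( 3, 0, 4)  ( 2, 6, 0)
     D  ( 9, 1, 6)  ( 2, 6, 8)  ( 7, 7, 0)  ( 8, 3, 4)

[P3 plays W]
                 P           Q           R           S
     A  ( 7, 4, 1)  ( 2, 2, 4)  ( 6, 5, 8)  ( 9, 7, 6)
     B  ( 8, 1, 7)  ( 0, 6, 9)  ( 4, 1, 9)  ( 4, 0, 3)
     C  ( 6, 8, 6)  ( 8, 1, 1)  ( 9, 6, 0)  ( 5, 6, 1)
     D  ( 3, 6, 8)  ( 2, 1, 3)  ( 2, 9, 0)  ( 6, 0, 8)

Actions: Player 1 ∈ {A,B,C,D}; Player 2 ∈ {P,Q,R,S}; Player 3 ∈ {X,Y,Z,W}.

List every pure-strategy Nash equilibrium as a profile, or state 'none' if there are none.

(A,P,X): not NE [P1→C gives 8>5; P3→Y gives 9>7]
(A,P,Y): not NE [P2→R gives 5>4]
(A,P,Z): not NE [P1→D gives 9>8; P2→Q gives 9>3; P3→Y gives 9>0]
(A,P,W): not NE [P1→B gives 8>7; P2→S gives 7>4; P3→Y gives 9>1]
(A,Q,X): not NE [P2→P gives 7>1; P3→Y gives 10>5]
(A,Q,Y): NE
(A,Q,Z): not NE [P3→Y gives 10>9]
(A,Q,W): not NE [P1→C gives 8>2; P2→S gives 7>2; P3→Y gives 10>4]
(A,R,X): not NE [P2→P gives 7>5]
(A,R,Y): not NE [P1→D gives 8>4]
(A,R,Z): not NE [P1→D gives 7>2; P2→Q gives 9>1; P3→W gives 8>7]
(A,R,W): not NE [P1→C gives 9>6; P2→S gives 7>5]
(A,S,X): not NE [P2→P gives 7>1; P3→Y gives 8>7]
(A,S,Y): not NE [P1→D gives 8>3; P2→R gives 5>4]
(A,S,Z): not NE [P1→D gives 8>1; P2→Q gives 9>0; P3→Y gives 8>4]
(A,S,W): not NE [P3→Y gives 8>6]
(B,P,X): not NE [P1→C gives 8>0; P2→Q gives 9>4; P3→Y gives 9>0]
(B,P,Y): not NE [P1→D gives 6>4; P2→Q gives 4>1]
(B,P,Z): not NE [P1→D gives 9>6; P2→R gives 8>6; P3→Y gives 9>2]
(B,P,W): not NE [P2→Q gives 6>1; P3→Y gives 9>7]
(B,Q,X): not NE [P1→A gives 5>0; P3→W gives 9>1]
(B,Q,Y): not NE [P1→A gives 11>9; P3→W gives 9>2]
(B,Q,Z): not NE [P1→A gives 8>3; P2→R gives 8>1; P3→W gives 9>3]
(B,Q,W): not NE [P1→C gives 8>0]
(B,R,X): not NE [P1→A gives 9>1; P2→Q gives 9>7; P3→W gives 9>8]
(B,R,Y): not NE [P1→D gives 8>2; P2→Q gives 4>3; P3→W gives 9>0]
(B,R,Z): not NE [P1→D gives 7>6; P3→W gives 9>8]
(B,R,W): not NE [P1→C gives 9>4; P2→Q gives 6>1]
(B,S,X): not NE [P1→D gives 7>4; P2→Q gives 9>7; P3→Y gives 7>6]
(B,S,Y): not NE [P1→D gives 8>3; P2→Q gives 4>3]
(B,S,Z): not NE [P1→D gives 8>3; P2→R gives 8>3; P3→Y gives 7>0]
(B,S,W): not NE [P1→A gives 9>4; P2→Q gives 6>0; P3→Y gives 7>3]
(C,P,X): not NE [P2→S gives 7>3]
(C,P,Y): not NE [P1→D gives 6>3; P3→X gives 9>6]
(C,P,Z): not NE [P1→D gives 9>2; P2→S gives 6>1; P3→X gives 9>3]
(C,P,W): not NE [P1→B gives 8>6; P3→X gives 9>6]
(C,Q,X): not NE [P1→A gives 5>2; P2→S gives 7>5]
(C,Q,Y): not NE [P1→A gives 11>0; P2→P gives 6>2; P3→X gives 7>3]
(C,Q,Z): not NE [P1→A gives 8>0; P3→X gives 7>0]
(C,Q,W): not NE [P2→P gives 8>1; P3→X gives 7>1]
(C,R,X): not NE [P1→A gives 9>7; P2→S gives 7>1; P3→Y gives 8>1]
(C,R,Y): not NE [P1→D gives 8>0; P2→P gives 6>1]
(C,R,Z): not NE [P1→D gives 7>3; P2→S gives 6>0; P3→Y gives 8>4]
(C,R,W): not NE [P2→P gives 8>6; P3→Y gives 8>0]
(C,S,X): not NE [P1→D gives 7>1]
(C,S,Y): not NE [P1→D gives 8>5; P2→P gives 6>4]
(C,S,Z): not NE [P1→D gives 8>2; P3→Y gives 8>0]
(C,S,W): not NE [P1→A gives 9>5; P2→P gives 8>6; P3→Y gives 8>1]
(D,P,X): not NE [P1→C gives 8>1]
(D,P,Y): not NE [P2→S gives 9>3; P3→X gives 9>1]
(D,P,Z): not NE [P2→R gives 7>1; P3→X gives 9>6]
(D,P,W): not NE [P1→B gives 8>3; P2→R gives 9>6; P3→X gives 9>8]
(D,Q,X): not NE [P1→A gives 5>1; P2→P gives 9>3; P3→Z gives 8>7]
(D,Q,Y): not NE [P1→A gives 11>9; P2→S gives 9>7]
(D,Q,Z): not NE [P1→A gives 8>2; P2→R gives 7>6]
(D,Q,W): not NE [P1→C gives 8>2; P2→R gives 9>1; P3→Z gives 8>3]
(D,R,X): not NE [P1→A gives 9>2; P2→P gives 9>1; P3→Y gives 8>4]
(D,R,Y): not NE [P2→S gives 9>0]
(D,R,Z): not NE [P3→Y gives 8>0]
(D,R,W): not NE [P1→C gives 9>2; P3→Y gives 8>0]
(D,S,X): not NE [P2→P gives 9>2; P3→W gives 8>1]
(D,S,Y): not NE [P3→W gives 8>5]
(D,S,Z): not NE [P2→R gives 7>3; P3→W gives 8>4]
(D,S,W): not NE [P1→A gives 9>6; P2→R gives 9>0]

NE set: (A,Q,Y)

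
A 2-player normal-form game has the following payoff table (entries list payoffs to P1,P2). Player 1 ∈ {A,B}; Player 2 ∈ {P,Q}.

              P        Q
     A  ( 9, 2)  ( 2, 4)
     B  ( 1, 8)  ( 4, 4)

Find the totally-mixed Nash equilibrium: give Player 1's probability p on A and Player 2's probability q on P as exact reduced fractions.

p=2/3, q=1/5

P1 indiff ⇒ q·9+(1-q)·2 = q·1+(1-q)·4 ⇒ q(8) = (1-q)(2) ⇒ q = 1/5
P2 indiff ⇒ p·2+(1-p)·8 = p·4+(1-p)·4 ⇒ p(-2) = (1-p)(-4) ⇒ p = 2/3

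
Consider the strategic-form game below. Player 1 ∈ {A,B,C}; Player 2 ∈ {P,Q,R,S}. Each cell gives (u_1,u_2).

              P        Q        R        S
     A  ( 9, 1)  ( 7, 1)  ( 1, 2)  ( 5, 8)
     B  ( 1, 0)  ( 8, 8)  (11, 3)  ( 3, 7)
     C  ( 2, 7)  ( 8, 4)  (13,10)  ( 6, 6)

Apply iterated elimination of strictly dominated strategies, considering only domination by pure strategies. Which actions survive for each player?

Survivors P1:{B,C} P2:{Q,R,S}

P2 drop P (R beats it: A:2>1 B:3>0 C:10>7)
P1 drop A (C beats it: Q:8>7 R:13>1 S:6>5)
P1→{B,C} P2→{Q,R,S}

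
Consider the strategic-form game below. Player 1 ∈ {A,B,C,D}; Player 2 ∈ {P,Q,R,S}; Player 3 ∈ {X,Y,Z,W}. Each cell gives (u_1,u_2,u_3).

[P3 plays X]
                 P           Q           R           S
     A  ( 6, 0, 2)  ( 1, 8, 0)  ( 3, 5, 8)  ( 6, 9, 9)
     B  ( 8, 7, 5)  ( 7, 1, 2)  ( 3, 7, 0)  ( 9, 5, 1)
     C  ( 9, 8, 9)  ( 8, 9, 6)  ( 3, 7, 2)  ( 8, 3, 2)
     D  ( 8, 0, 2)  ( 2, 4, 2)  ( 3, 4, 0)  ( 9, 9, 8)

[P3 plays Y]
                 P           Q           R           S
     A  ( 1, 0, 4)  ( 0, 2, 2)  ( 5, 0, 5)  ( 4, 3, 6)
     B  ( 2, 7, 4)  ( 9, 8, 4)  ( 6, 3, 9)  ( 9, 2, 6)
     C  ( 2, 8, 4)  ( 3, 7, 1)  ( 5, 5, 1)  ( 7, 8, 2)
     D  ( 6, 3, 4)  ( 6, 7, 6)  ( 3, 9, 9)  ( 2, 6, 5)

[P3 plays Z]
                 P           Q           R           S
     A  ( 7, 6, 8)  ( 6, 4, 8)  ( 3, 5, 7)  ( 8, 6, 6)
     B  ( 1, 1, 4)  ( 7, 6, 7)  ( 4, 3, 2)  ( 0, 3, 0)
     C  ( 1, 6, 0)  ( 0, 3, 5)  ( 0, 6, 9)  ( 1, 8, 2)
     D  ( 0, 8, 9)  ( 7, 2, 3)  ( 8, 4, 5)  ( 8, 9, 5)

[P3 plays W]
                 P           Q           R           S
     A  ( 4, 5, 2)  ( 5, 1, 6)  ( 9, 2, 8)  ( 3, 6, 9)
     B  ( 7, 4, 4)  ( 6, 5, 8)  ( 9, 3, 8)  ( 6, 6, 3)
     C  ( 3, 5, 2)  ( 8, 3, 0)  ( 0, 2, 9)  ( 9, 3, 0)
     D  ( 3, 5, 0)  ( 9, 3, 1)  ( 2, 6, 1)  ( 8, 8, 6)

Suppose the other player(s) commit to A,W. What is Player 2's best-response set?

BR_2 = {S}

u_2(P vs A,W) = 5
u_2(Q vs A,W) = 1
u_2(R vs A,W) = 2
u_2(S vs A,W) = 6
max payoff 6 at {S}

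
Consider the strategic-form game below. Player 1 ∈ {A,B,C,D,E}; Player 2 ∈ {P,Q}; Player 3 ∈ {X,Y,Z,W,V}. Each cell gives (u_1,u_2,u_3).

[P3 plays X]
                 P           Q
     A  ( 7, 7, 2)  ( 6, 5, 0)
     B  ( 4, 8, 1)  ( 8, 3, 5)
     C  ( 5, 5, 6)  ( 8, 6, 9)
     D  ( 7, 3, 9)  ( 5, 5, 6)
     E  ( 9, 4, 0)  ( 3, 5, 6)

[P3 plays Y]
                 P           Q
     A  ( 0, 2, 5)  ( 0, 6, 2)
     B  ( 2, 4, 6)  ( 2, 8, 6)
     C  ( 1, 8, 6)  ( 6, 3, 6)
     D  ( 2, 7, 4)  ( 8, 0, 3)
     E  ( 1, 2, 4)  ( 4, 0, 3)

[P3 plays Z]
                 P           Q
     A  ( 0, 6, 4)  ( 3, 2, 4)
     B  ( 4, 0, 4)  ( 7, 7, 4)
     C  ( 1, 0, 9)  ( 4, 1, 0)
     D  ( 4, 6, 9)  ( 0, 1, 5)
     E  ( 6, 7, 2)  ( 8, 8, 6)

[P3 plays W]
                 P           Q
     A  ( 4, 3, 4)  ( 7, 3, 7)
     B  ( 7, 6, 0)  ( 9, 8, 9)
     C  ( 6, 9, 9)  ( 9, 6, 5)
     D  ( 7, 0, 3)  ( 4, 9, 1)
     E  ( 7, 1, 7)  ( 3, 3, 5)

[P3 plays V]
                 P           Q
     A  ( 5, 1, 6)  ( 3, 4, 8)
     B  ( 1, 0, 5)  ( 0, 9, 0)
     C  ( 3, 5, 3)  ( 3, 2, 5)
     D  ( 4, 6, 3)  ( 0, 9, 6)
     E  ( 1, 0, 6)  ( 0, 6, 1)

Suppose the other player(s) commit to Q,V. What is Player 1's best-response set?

BR_1 = {A,C}

u_1(A vs Q,V) = 3
u_1(B vs Q,V) = 0
u_1(C vs Q,V) = 3
u_1(D vs Q,V) = 0
u_1(E vs Q,V) = 0
max payoff 3 at {A,C}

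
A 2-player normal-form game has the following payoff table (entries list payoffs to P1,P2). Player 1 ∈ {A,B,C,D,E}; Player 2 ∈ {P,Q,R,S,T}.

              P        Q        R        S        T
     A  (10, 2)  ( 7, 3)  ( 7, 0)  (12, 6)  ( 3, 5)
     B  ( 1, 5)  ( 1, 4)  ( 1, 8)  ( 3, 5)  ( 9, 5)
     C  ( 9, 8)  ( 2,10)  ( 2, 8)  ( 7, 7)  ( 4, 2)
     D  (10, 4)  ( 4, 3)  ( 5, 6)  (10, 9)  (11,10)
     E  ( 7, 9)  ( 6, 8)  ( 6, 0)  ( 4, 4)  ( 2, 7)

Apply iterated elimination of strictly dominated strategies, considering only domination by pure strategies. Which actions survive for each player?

Survivors P1:{A,D} P2:{S,T}

P1 drop B (D beats it: P:10>1 Q:4>1 R:5>1 S:10>3 T:11>9)
P1 drop C (D beats it: P:10>9 Q:4>2 R:5>2 S:10>7 T:11>4)
P1 drop E (A beats it: P:10>7 Q:7>6 R:7>6 S:12>4 T:3>2)
P2 drop P (S beats it: A:6>2 D:9>4)
P2 drop Q (S beats it: A:6>3 D:9>3)
P2 drop R (S beats it: A:6>0 D:9>6)
P1→{A,D} P2→{S,T}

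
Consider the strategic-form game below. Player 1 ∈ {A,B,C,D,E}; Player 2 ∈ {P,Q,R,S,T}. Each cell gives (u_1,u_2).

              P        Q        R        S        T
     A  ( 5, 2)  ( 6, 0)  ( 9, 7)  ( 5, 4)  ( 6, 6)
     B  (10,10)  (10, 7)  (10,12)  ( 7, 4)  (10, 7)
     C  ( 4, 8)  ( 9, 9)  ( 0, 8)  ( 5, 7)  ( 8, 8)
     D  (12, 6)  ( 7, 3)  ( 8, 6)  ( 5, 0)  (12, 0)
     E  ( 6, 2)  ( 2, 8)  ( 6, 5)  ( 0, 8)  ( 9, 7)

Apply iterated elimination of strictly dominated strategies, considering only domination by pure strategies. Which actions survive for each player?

Survivors P1:{B,D} P2:{P,R}

P1 drop A (B beats it: P:10>5 Q:10>6 R:10>9 S:7>5 T:10>6)
P1 drop C (B beats it: P:10>4 Q:10>9 R:10>0 S:7>5 T:10>8)
P1 drop E (B beats it: P:10>6 Q:10>2 R:10>6 S:7>0 T:10>9)
P2 drop Q (P beats it: B:10>7 D:6>3)
P2 drop S (P beats it: B:10>4 D:6>0)
P2 drop T (P beats it: B:10>7 D:6>0)
P1→{B,D} P2→{P,R}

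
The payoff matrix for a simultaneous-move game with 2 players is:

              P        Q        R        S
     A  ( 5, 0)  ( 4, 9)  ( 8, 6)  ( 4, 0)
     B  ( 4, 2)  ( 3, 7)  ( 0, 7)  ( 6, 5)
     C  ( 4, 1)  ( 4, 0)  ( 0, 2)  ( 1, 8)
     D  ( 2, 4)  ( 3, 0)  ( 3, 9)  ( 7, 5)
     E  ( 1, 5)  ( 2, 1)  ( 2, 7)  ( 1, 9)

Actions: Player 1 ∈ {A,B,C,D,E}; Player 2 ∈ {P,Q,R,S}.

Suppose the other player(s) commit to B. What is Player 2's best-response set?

P2 best: {Q,R}

u_2(P vs B) = 2
u_2(Q vs B) = 7
u_2(R vs B) = 7
u_2(S vs B) = 5
max payoff 7 at {Q,R}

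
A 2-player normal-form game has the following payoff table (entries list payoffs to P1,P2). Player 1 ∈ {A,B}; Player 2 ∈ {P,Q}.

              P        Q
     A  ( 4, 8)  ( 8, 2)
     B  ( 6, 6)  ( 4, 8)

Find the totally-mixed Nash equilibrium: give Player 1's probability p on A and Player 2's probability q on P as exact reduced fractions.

p=1/4, q=2/3

P1 indiff ⇒ q·4+(1-q)·8 = q·6+(1-q)·4 ⇒ q(-2) = (1-q)(-4) ⇒ q = 2/3
P2 indiff ⇒ p·8+(1-p)·6 = p·2+(1-p)·8 ⇒ p(6) = (1-p)(2) ⇒ p = 1/4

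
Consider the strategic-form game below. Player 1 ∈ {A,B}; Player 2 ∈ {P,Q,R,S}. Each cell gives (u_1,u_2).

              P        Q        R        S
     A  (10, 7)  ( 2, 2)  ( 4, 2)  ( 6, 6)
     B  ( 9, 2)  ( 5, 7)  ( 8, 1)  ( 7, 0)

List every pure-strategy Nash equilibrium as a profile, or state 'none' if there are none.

(A,P): NE
(A,Q): not NE [P1→B gives 5>2; P2→P gives 7>2]
(A,R): not NE [P1→B gives 8>4; P2→P gives 7>2]
(A,S): not NE [P1→B gives 7>6; P2→P gives 7>6]
(B,P): not NE [P1→A gives 10>9; P2→Q gives 7>2]
(B,Q): NE
(B,R): not NE [P2→Q gives 7>1]
(B,S): not NE [P2→Q gives 7>0]

PSNE = {(A,P), (B,Q)}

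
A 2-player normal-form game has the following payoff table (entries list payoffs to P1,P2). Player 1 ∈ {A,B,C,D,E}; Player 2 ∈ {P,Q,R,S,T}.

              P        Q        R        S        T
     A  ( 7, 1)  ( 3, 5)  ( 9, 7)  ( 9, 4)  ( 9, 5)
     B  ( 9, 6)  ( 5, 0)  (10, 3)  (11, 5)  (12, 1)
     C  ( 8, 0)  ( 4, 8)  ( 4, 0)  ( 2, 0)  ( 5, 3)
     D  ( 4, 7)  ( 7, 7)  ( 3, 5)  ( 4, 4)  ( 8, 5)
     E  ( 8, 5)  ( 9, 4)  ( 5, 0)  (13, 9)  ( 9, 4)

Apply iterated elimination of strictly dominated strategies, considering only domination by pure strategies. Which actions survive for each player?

P1 drop A (B beats it: P:9>7 Q:5>3 R:10>9 S:11>9 T:12>9)
P1 drop C (B beats it: P:9>8 Q:5>4 R:10>4 S:11>2 T:12>5)
P1 drop D (E beats it: P:8>4 Q:9>7 R:5>3 S:13>4 T:9>8)
P2 drop Q (P beats it: B:6>0 E:5>4)
P2 drop R (P beats it: B:6>3 E:5>0)
P2 drop T (P beats it: B:6>1 E:5>4)
P1→{B,E} P2→{P,S}

Remaining: P1:{B,E} P2:{P,S}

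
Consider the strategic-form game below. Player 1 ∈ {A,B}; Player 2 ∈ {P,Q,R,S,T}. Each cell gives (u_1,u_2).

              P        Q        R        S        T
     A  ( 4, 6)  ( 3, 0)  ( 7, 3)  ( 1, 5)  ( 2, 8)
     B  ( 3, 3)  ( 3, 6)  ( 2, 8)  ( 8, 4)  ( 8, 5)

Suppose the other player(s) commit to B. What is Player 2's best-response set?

P2 best: {R}

u_2(P vs B) = 3
u_2(Q vs B) = 6
u_2(R vs B) = 8
u_2(S vs B) = 4
u_2(T vs B) = 5
max payoff 8 at {R}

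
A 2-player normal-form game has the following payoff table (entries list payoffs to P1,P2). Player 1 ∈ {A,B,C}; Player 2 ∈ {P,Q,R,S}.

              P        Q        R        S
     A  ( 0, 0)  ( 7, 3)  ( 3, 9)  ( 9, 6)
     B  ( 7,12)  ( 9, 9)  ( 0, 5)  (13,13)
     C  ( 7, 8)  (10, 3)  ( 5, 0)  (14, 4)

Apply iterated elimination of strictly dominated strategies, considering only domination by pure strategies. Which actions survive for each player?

Remaining: P1:{B,C} P2:{P,S}

P1 drop A (C beats it: P:7>0 Q:10>7 R:5>3 S:14>9)
P2 drop Q (P beats it: B:12>9 C:8>3)
P2 drop R (P beats it: B:12>5 C:8>0)
P1→{B,C} P2→{P,S}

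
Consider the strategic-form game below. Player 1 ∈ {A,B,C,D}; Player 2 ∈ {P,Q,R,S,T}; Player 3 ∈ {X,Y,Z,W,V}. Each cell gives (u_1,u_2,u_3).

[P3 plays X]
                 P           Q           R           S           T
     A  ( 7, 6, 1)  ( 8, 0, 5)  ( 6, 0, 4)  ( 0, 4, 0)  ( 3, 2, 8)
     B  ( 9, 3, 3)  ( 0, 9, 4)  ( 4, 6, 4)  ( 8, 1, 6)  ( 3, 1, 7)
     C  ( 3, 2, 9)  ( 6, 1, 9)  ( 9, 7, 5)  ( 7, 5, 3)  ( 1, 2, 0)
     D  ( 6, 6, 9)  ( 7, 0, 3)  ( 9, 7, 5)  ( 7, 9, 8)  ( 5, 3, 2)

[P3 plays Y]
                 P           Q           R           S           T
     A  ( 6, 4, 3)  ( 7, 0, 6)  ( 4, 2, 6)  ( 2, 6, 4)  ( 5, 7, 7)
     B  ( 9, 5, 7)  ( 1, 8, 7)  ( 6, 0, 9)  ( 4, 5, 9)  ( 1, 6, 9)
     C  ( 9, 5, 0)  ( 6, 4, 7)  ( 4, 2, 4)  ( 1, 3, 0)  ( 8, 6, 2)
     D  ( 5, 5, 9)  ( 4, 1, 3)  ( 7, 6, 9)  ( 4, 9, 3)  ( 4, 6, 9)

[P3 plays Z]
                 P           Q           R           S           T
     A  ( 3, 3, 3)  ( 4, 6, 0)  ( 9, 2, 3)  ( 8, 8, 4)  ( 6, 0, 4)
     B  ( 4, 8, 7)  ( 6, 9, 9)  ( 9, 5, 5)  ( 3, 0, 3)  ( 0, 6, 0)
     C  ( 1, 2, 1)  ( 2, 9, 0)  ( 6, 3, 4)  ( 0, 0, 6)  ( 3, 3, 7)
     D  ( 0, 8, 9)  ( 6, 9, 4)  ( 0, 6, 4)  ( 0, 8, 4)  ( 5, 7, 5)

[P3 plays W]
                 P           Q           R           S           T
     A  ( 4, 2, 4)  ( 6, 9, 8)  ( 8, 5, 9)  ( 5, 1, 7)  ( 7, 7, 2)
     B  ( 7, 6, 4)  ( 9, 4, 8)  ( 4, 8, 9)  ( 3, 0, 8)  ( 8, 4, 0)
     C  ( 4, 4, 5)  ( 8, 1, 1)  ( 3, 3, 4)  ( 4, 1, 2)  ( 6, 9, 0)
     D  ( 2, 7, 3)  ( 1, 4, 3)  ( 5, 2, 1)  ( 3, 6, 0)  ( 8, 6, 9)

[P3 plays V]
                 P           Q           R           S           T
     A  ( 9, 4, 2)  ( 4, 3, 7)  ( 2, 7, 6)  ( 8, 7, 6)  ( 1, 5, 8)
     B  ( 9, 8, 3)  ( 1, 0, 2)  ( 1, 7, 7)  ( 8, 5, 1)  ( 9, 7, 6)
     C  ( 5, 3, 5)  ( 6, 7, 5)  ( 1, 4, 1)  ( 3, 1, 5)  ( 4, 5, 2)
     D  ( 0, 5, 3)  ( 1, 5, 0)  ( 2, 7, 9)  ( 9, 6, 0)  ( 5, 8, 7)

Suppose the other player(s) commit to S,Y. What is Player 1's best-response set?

u_1(A vs S,Y) = 2
u_1(B vs S,Y) = 4
u_1(C vs S,Y) = 1
u_1(D vs S,Y) = 4
max payoff 4 at {B,D}

argmax u_1 = {B,D}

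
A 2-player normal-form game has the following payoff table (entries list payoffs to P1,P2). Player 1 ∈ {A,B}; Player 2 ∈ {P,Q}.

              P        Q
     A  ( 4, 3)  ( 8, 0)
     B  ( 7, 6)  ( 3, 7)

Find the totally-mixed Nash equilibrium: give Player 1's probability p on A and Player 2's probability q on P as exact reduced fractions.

P1 mixes 1/4 on A; P2 mixes 5/8 on P

P1 indiff ⇒ q·4+(1-q)·8 = q·7+(1-q)·3 ⇒ q(-3) = (1-q)(-5) ⇒ q = 5/8
P2 indiff ⇒ p·3+(1-p)·6 = p·0+(1-p)·7 ⇒ p(3) = (1-p)(1) ⇒ p = 1/4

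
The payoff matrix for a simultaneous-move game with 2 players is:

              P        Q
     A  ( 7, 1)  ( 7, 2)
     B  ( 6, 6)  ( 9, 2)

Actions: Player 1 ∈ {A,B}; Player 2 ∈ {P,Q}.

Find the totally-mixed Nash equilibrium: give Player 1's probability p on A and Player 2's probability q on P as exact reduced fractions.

p=4/5, q=2/3

P1 indiff ⇒ q·7+(1-q)·7 = q·6+(1-q)·9 ⇒ q(1) = (1-q)(2) ⇒ q = 2/3
P2 indiff ⇒ p·1+(1-p)·6 = p·2+(1-p)·2 ⇒ p(-1) = (1-p)(-4) ⇒ p = 4/5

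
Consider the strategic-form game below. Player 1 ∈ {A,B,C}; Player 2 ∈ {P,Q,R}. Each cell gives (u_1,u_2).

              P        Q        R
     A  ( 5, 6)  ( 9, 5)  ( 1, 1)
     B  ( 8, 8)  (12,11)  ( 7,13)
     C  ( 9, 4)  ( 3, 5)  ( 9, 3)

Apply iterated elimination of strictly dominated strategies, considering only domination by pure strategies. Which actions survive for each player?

P1 drop A (B beats it: P:8>5 Q:12>9 R:7>1)
P2 drop P (Q beats it: B:11>8 C:5>4)
P1→{B,C} P2→{Q,R}

Survivors P1:{B,C} P2:{Q,R}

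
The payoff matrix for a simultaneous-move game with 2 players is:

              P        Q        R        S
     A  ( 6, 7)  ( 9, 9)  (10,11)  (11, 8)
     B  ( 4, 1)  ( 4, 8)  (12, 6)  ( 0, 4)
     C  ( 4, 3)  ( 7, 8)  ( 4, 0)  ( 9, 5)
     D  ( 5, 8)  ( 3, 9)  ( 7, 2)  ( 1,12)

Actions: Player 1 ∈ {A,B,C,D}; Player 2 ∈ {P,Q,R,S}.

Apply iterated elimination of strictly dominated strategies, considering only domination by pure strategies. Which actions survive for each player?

P1 drop C (A beats it: P:6>4 Q:9>7 R:10>4 S:11>9)
P1 drop D (A beats it: P:6>5 Q:9>3 R:10>7 S:11>1)
P2 drop P (Q beats it: A:9>7 B:8>1)
P2 drop S (Q beats it: A:9>8 B:8>4)
P1→{A,B} P2→{Q,R}

Remaining: P1:{A,B} P2:{Q,R}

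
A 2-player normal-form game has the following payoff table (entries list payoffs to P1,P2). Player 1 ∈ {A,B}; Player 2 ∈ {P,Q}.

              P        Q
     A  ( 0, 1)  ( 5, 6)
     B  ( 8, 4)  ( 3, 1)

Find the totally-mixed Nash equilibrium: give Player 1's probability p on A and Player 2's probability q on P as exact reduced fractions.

P1 mixes 3/8 on A; P2 mixes 1/5 on P

P1 indiff ⇒ q·0+(1-q)·5 = q·8+(1-q)·3 ⇒ q(-8) = (1-q)(-2) ⇒ q = 1/5
P2 indiff ⇒ p·1+(1-p)·4 = p·6+(1-p)·1 ⇒ p(-5) = (1-p)(-3) ⇒ p = 3/8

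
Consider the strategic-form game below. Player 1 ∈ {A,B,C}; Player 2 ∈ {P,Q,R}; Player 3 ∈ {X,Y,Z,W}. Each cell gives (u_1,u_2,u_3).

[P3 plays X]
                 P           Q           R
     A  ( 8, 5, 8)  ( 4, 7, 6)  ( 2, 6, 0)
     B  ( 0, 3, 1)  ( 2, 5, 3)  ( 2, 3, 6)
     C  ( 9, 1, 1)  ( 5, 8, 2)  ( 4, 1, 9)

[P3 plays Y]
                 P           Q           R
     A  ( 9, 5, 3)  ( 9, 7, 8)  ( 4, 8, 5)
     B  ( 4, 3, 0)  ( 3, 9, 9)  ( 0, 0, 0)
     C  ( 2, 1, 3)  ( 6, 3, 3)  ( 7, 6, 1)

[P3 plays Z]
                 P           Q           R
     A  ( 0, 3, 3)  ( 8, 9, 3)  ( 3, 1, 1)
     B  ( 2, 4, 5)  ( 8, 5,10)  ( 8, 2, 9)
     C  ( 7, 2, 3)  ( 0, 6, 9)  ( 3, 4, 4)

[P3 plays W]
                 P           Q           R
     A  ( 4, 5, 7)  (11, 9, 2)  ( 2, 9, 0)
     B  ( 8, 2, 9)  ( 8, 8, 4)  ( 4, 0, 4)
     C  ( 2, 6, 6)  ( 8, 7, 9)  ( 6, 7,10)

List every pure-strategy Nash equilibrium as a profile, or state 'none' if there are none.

Nash profiles: (B,Q,Z), (C,R,W)

(A,P,X): not NE [P1→C gives 9>8; P2→Q gives 7>5]
(A,P,Y): not NE [P2→R gives 8>5; P3→X gives 8>3]
(A,P,Z): not NE [P1→C gives 7>0; P2→Q gives 9>3; P3→X gives 8>3]
(A,P,W): not NE [P1→B gives 8>4; P2→R gives 9>5; P3→X gives 8>7]
(A,Q,X): not NE [P1→C gives 5>4; P3→Y gives 8>6]
(A,Q,Y): not NE [P2→R gives 8>7]
(A,Q,Z): not NE [P3→Y gives 8>3]
(A,Q,W): not NE [P3→Y gives 8>2]
(A,R,X): not NE [P1→C gives 4>2; P2→Q gives 7>6; P3→Y gives 5>0]
(A,R,Y): not NE [P1→C gives 7>4]
(A,R,Z): not NE [P1→B gives 8>3; P2→Q gives 9>1; P3→Y gives 5>1]
(A,R,W): not NE [P1→C gives 6>2; P3→Y gives 5>0]
(B,P,X): not NE [P1→C gives 9>0; P2→Q gives 5>3; P3→W gives 9>1]
(B,P,Y): not NE [P1→A gives 9>4; P2→Q gives 9>3; P3→W gives 9>0]
(B,P,Z): not NE [P1→C gives 7>2; P2→Q gives 5>4; P3→W gives 9>5]
(B,P,W): not NE [P2→Q gives 8>2]
(B,Q,X): not NE [P1→C gives 5>2; P3→Z gives 10>3]
(B,Q,Y): not NE [P1→A gives 9>3; P3→Z gives 10>9]
(B,Q,Z): NE
(B,Q,W): not NE [P1→A gives 11>8; P3→Z gives 10>4]
(B,R,X): not NE [P1→C gives 4>2; P2→Q gives 5>3; P3→Z gives 9>6]
(B,R,Y): not NE [P1→C gives 7>0; P2→Q gives 9>0; P3→Z gives 9>0]
(B,R,Z): not NE [P2→Q gives 5>2]
(B,R,W): not NE [P1→C gives 6>4; P2→Q gives 8>0; P3→Z gives 9>4]
(C,P,X): not NE [P2→Q gives 8>1; P3→W gives 6>1]
(C,P,Y): not NE [P1→A gives 9>2; P2→R gives 6>1; P3→W gives 6>3]
(C,P,Z): not NE [P2→Q gives 6>2; P3→W gives 6>3]
(C,P,W): not NE [P1→B gives 8>2; P2→R gives 7>6]
(C,Q,X): not NE [P3→W gives 9>2]
(C,Q,Y): not NE [P1→A gives 9>6; P2→R gives 6>3; P3→W gives 9>3]
(C,Q,Z): not NE [P1→B gives 8>0]
(C,Q,W): not NE [P1→A gives 11>8]
(C,R,X): not NE [P2→Q gives 8>1; P3→W gives 10>9]
(C,R,Y): not NE [P3→W gives 10>1]
(C,R,Z): not NE [P1→B gives 8>3; P2→Q gives 6>4; P3→W gives 10>4]
(C,R,W): NE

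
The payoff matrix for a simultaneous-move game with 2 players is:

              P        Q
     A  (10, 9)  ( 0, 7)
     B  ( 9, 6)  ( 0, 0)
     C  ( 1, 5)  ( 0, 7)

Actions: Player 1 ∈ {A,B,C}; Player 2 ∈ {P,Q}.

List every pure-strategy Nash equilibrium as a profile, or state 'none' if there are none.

NE set: (A,P), (C,Q)

(A,P): NE
(A,Q): not NE [P2→P gives 9>7]
(B,P): not NE [P1→A gives 10>9]
(B,Q): not NE [P2→P gives 6>0]
(C,P): not NE [P1→A gives 10>1; P2→Q gives 7>5]
(C,Q): NE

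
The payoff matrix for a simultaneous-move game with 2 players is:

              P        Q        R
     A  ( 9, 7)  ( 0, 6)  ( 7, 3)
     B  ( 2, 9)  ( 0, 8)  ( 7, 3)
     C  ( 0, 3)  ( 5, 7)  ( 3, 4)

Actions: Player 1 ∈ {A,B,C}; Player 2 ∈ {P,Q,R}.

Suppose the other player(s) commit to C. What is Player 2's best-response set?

u_2(P vs C) = 3
u_2(Q vs C) = 7
u_2(R vs C) = 4
max payoff 7 at {Q}

argmax u_2 = {Q}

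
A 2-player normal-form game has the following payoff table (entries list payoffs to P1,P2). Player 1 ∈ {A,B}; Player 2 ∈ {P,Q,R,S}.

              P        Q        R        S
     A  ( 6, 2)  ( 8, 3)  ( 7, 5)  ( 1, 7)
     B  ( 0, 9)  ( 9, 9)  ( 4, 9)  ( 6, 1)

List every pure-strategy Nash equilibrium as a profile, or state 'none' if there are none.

PSNE = {(B,Q)}

(A,P): not NE [P2→S gives 7>2]
(A,Q): not NE [P1→B gives 9>8; P2→S gives 7>3]
(A,R): not NE [P2→S gives 7>5]
(A,S): not NE [P1→B gives 6>1]
(B,P): not NE [P1→A gives 6>0]
(B,Q): NE
(B,R): not NE [P1→A gives 7>4]
(B,S): not NE [P2→R gives 9>1]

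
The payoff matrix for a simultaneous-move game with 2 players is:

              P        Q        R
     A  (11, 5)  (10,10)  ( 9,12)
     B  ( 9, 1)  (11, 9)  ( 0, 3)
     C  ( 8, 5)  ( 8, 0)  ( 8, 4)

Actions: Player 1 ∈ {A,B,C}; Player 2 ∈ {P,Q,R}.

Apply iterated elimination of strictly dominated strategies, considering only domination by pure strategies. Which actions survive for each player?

Remaining: P1:{A,B} P2:{Q,R}

P1 drop C (A beats it: P:11>8 Q:10>8 R:9>8)
P2 drop P (Q beats it: A:10>5 B:9>1)
P1→{A,B} P2→{Q,R}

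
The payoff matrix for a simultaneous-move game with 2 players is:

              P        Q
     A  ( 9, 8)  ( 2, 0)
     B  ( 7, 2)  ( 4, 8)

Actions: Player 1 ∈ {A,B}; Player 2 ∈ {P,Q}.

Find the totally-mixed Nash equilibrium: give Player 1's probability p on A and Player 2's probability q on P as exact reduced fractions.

P1 mixes 3/7 on A; P2 mixes 1/2 on P

P1 indiff ⇒ q·9+(1-q)·2 = q·7+(1-q)·4 ⇒ q(2) = (1-q)(2) ⇒ q = 1/2
P2 indiff ⇒ p·8+(1-p)·2 = p·0+(1-p)·8 ⇒ p(8) = (1-p)(6) ⇒ p = 3/7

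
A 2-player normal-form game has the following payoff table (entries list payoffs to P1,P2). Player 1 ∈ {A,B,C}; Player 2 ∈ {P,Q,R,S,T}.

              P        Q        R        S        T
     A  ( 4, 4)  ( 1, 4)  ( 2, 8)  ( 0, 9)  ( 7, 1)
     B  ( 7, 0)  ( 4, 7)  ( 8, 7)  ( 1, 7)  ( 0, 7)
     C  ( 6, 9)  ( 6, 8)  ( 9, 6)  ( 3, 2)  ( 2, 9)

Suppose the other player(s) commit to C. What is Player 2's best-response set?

P2 best: {P,T}

u_2(P vs C) = 9
u_2(Q vs C) = 8
u_2(R vs C) = 6
u_2(S vs C) = 2
u_2(T vs C) = 9
max payoff 9 at {P,T}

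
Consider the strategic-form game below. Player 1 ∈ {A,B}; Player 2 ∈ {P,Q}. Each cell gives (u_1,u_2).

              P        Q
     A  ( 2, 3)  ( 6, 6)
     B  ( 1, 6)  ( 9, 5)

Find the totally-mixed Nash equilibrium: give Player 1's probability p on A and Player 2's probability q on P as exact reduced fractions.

P1 indiff ⇒ q·2+(1-q)·6 = q·1+(1-q)·9 ⇒ q(1) = (1-q)(3) ⇒ q = 3/4
P2 indiff ⇒ p·3+(1-p)·6 = p·6+(1-p)·5 ⇒ p(-3) = (1-p)(-1) ⇒ p = 1/4

p=1/4, q=3/4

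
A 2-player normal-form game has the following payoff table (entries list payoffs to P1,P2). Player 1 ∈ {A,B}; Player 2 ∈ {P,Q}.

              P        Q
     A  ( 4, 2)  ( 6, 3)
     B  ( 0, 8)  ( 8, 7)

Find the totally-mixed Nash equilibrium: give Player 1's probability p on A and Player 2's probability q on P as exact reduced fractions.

p=1/2, q=1/3

P1 indiff ⇒ q·4+(1-q)·6 = q·0+(1-q)·8 ⇒ q(4) = (1-q)(2) ⇒ q = 1/3
P2 indiff ⇒ p·2+(1-p)·8 = p·3+(1-p)·7 ⇒ p(-1) = (1-p)(-1) ⇒ p = 1/2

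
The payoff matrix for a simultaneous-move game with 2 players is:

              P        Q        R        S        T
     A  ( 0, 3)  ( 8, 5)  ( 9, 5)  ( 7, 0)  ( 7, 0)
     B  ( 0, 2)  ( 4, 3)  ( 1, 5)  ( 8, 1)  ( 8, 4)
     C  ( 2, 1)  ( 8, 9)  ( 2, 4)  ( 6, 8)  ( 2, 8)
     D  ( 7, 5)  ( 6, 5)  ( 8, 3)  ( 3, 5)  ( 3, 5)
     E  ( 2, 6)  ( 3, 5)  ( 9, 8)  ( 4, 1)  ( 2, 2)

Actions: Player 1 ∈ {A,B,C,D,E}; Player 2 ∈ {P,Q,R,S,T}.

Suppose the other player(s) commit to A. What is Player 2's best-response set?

BR_2 = {Q,R}

u_2(P vs A) = 3
u_2(Q vs A) = 5
u_2(R vs A) = 5
u_2(S vs A) = 0
u_2(T vs A) = 0
max payoff 5 at {Q,R}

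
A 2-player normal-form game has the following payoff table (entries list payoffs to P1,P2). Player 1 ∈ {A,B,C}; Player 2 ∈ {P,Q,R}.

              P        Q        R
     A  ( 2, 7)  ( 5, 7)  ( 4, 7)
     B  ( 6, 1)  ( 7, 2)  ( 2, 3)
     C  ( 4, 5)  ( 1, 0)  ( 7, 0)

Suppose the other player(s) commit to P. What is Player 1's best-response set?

u_1(A vs P) = 2
u_1(B vs P) = 6
u_1(C vs P) = 4
max payoff 6 at {B}

BR_1 = {B}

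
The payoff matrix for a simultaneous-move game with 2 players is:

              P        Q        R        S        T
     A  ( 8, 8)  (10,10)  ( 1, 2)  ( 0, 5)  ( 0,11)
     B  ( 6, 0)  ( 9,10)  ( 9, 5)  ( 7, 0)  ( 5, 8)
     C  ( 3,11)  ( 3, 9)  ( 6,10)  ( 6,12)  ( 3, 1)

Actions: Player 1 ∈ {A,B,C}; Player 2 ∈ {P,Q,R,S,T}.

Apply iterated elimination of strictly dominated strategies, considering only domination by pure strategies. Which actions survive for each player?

IESDS → P1:{A,B} P2:{Q,T}

P1 drop C (B beats it: P:6>3 Q:9>3 R:9>6 S:7>6 T:5>3)
P2 drop P (Q beats it: A:10>8 B:10>0)
P2 drop R (Q beats it: A:10>2 B:10>5)
P2 drop S (Q beats it: A:10>5 B:10>0)
P1→{A,B} P2→{Q,T}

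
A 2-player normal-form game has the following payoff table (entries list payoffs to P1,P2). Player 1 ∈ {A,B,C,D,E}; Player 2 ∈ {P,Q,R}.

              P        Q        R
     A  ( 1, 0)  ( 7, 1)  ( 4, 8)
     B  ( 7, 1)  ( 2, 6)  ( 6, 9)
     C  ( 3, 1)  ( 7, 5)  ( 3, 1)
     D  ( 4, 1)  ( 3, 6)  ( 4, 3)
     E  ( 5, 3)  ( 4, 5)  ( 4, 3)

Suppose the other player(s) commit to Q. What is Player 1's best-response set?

P1 best: {A,C}

u_1(A vs Q) = 7
u_1(B vs Q) = 2
u_1(C vs Q) = 7
u_1(D vs Q) = 3
u_1(E vs Q) = 4
max payoff 7 at {A,C}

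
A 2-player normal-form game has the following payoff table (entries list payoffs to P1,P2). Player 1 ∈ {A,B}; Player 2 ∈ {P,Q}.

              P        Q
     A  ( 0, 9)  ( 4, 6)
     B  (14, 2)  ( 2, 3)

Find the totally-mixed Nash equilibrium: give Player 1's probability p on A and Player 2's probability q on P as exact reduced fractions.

P1 indiff ⇒ q·0+(1-q)·4 = q·14+(1-q)·2 ⇒ q(-14) = (1-q)(-2) ⇒ q = 1/8
P2 indiff ⇒ p·9+(1-p)·2 = p·6+(1-p)·3 ⇒ p(3) = (1-p)(1) ⇒ p = 1/4

P1 mixes 1/4 on A; P2 mixes 1/8 on P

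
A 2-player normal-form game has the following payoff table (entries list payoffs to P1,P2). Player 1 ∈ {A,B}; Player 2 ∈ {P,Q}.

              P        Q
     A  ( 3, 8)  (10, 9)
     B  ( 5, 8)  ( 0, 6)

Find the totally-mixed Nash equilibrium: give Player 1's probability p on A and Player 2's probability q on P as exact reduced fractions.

P1 indiff ⇒ q·3+(1-q)·10 = q·5+(1-q)·0 ⇒ q(-2) = (1-q)(-10) ⇒ q = 5/6
P2 indiff ⇒ p·8+(1-p)·8 = p·9+(1-p)·6 ⇒ p(-1) = (1-p)(-2) ⇒ p = 2/3

P1 mixes 2/3 on A; P2 mixes 5/6 on P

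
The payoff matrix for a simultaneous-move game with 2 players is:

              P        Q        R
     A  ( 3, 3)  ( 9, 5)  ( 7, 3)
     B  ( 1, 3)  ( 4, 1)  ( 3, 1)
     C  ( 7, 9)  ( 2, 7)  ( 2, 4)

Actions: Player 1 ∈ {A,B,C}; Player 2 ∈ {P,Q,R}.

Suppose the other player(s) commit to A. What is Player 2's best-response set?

P2 best: {Q}

u_2(P vs A) = 3
u_2(Q vs A) = 5
u_2(R vs A) = 3
max payoff 5 at {Q}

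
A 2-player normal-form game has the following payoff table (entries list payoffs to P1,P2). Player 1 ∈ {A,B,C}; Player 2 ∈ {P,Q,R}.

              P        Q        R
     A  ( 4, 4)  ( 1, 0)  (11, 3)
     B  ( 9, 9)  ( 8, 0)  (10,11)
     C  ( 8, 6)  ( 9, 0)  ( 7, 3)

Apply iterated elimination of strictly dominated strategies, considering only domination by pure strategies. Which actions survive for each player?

Remaining: P1:{A,B} P2:{P,R}

P2 drop Q (P beats it: A:4>0 B:9>0 C:6>0)
P1 drop C (B beats it: P:9>8 R:10>7)
P1→{A,B} P2→{P,R}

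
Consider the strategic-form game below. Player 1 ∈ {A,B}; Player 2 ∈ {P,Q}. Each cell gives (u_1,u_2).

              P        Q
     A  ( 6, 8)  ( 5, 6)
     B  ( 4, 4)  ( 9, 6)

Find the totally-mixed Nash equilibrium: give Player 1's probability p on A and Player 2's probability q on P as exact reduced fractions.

P1 indiff ⇒ q·6+(1-q)·5 = q·4+(1-q)·9 ⇒ q(2) = (1-q)(4) ⇒ q = 2/3
P2 indiff ⇒ p·8+(1-p)·4 = p·6+(1-p)·6 ⇒ p(2) = (1-p)(2) ⇒ p = 1/2

P1 mixes 1/2 on A; P2 mixes 2/3 on P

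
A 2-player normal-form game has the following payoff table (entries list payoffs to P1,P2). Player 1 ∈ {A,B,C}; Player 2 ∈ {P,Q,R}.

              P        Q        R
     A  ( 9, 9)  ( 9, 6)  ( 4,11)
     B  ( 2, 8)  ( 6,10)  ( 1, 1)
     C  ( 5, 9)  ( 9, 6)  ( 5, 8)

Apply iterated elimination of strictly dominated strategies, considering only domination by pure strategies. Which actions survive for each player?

P1 drop B (A beats it: P:9>2 Q:9>6 R:4>1)
P2 drop Q (P beats it: A:9>6 C:9>6)
P1→{A,C} P2→{P,R}

Remaining: P1:{A,C} P2:{P,R}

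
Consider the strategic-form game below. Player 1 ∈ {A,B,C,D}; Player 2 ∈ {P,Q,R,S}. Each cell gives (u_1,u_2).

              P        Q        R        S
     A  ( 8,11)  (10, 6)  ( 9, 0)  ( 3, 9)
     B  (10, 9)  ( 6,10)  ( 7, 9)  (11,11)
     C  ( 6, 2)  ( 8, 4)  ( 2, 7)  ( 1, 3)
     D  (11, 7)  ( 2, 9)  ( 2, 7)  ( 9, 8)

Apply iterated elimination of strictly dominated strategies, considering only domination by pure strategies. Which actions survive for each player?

IESDS → P1:{A,B,D} P2:{P,Q,S}

P1 drop C (A beats it: P:8>6 Q:10>8 R:9>2 S:3>1)
P2 drop R (Q beats it: A:6>0 B:10>9 D:9>7)
P1→{A,B,D} P2→{P,Q,S}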